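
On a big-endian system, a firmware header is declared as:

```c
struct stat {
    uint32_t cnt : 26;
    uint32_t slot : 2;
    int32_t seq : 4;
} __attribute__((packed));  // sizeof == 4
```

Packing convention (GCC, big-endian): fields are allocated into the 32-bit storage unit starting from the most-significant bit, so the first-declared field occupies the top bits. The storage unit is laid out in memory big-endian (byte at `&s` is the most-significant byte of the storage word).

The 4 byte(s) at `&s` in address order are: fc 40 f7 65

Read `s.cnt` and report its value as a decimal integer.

[0]=0xfc [1]=0x40 [2]=0xf7 [3]=0x65 (big-endian) → word 0xfc40f765
cnt:26 @ bit 6 → (0xfc40f765>>6)&0x3ffffff = 0x3f103dd  ←
slot:2 @ bit 4 → (0xfc40f765>>4)&0x3 = 0x2
seq:4 @ bit 0 → (0xfc40f765>>0)&0xf = 0x5

66126813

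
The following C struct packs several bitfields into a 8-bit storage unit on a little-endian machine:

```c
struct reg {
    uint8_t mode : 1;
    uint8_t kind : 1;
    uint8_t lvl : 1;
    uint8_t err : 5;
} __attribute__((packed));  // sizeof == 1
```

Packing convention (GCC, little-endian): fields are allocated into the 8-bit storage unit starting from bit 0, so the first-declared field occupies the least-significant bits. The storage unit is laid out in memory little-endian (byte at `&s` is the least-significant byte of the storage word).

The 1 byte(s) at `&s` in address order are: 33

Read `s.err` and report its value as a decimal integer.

6

[0]=0x33 (little-endian) → word 0x33
mode [0+:1] = (word>>0) & 0x1 = 1
kind [1+:1] = (word>>1) & 0x1 = 1
lvl [2+:1] = (word>>2) & 0x1 = 0
err [3+:5] = (word>>3) & 0x1f = 6  ←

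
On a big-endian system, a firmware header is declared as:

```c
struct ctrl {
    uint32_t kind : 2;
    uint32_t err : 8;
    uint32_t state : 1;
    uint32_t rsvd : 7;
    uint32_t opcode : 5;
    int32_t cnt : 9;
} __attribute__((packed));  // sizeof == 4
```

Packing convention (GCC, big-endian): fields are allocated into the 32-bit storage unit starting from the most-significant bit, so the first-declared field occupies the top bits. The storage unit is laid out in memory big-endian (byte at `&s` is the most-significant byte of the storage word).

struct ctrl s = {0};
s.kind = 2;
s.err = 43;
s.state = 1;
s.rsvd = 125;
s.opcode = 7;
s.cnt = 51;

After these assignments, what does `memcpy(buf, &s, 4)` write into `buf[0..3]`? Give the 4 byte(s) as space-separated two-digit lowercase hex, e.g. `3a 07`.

kind (2b) val=2 bits=0x2 at bit 30: 0x80000000
err (8b) val=43 bits=0x2b at bit 22: 0x8ac00000
state (1b) val=1 bits=0x1 at bit 21: 0x8ae00000
rsvd (7b) val=125 bits=0x7d at bit 14: 0x8aff4000
opcode (5b) val=7 bits=0x7 at bit 9: 0x8aff4e00
cnt (9b) val=51 bits=0x33 at bit 0: 0x8aff4e33
word = 0x8aff4e33 → big-endian bytes:
  [0]=0x8a  [1]=0xff  [2]=0x4e  [3]=0x33

8a ff 4e 33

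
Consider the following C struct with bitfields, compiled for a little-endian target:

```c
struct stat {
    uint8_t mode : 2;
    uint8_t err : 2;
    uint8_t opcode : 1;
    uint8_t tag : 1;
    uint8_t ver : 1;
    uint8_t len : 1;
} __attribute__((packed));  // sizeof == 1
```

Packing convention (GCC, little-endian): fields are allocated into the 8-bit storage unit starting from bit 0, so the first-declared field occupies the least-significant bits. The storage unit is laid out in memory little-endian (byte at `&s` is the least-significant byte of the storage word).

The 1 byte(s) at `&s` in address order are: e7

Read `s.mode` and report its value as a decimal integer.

[0]=0xe7 (little-endian) → word 0xe7
mode:2 @ bit 0 → (0xe7>>0)&0x3 = 0x3  ←
err:2 @ bit 2 → (0xe7>>2)&0x3 = 0x1
opcode:1 @ bit 4 → (0xe7>>4)&0x1 = 0x0
tag:1 @ bit 5 → (0xe7>>5)&0x1 = 0x1
ver:1 @ bit 6 → (0xe7>>6)&0x1 = 0x1
len:1 @ bit 7 → (0xe7>>7)&0x1 = 0x1

3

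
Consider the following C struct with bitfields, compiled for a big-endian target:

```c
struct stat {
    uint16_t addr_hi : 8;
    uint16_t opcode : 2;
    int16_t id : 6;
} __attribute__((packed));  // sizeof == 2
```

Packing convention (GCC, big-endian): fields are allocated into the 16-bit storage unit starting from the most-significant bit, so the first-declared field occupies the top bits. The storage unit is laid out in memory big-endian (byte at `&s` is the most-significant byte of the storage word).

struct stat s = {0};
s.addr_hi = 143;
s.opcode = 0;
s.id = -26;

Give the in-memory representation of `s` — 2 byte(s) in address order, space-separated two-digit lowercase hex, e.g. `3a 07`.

addr_hi (8b) val=143 bits=0x8f at bit 8: 0x8f00
opcode (2b) val=0 bits=0x0 at bit 6: 0x8f00
id (6b) val=-26 bits=0x26 at bit 0: 0x8f26
word = 0x8f26 → big-endian bytes:
  [0]=0x8f  [1]=0x26

8f 26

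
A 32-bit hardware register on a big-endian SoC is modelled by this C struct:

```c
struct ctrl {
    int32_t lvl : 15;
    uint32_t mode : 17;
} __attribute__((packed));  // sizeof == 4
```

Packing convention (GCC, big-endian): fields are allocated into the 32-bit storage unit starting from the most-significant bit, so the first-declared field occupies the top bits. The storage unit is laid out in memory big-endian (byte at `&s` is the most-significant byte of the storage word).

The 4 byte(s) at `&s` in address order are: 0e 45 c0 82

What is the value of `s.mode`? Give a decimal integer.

114818

[0]=0x0e [1]=0x45 [2]=0xc0 [3]=0x82 (big-endian) → word 0x0e45c082
lvl [17+:15] = (word>>17) & 0x7fff = 1826
mode [0+:17] = (word>>0) & 0x1ffff = 114818  ←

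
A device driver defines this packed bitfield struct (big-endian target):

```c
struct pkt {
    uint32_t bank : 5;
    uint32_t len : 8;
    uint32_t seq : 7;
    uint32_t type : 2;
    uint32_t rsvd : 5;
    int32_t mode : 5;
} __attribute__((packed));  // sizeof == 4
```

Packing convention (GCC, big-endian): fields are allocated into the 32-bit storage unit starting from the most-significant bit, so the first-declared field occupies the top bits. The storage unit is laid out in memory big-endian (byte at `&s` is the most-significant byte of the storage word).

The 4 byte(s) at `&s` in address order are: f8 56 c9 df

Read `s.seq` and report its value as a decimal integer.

108

[0]=0xf8 [1]=0x56 [2]=0xc9 [3]=0xdf (big-endian) → word 0xf856c9df
bank:5 @ bit 27 → (0xf856c9df>>27)&0x1f = 0x1f
len:8 @ bit 19 → (0xf856c9df>>19)&0xff = 0xa
seq:7 @ bit 12 → (0xf856c9df>>12)&0x7f = 0x6c  ←
type:2 @ bit 10 → (0xf856c9df>>10)&0x3 = 0x2
rsvd:5 @ bit 5 → (0xf856c9df>>5)&0x1f = 0xe
mode:5 @ bit 0 → (0xf856c9df>>0)&0x1f = 0x1f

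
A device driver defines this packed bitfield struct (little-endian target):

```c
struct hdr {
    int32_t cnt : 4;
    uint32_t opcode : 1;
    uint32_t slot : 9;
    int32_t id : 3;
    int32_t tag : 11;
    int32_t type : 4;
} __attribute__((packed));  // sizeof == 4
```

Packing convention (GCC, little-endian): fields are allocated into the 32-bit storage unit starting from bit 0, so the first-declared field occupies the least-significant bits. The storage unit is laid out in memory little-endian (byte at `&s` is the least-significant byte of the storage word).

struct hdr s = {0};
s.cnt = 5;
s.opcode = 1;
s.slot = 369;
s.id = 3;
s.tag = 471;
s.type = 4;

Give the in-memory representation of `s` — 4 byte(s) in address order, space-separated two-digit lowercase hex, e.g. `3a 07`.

cnt (4b) val=5 bits=0x5 at bit 0: 0x00000005
opcode (1b) val=1 bits=0x1 at bit 4: 0x00000015
slot (9b) val=369 bits=0x171 at bit 5: 0x00002e35
id (3b) val=3 bits=0x3 at bit 14: 0x0000ee35
tag (11b) val=471 bits=0x1d7 at bit 17: 0x03aeee35
type (4b) val=4 bits=0x4 at bit 28: 0x43aeee35
word = 0x43aeee35 → little-endian bytes:
  [0]=0x35  [1]=0xee  [2]=0xae  [3]=0x43

35 ee ae 43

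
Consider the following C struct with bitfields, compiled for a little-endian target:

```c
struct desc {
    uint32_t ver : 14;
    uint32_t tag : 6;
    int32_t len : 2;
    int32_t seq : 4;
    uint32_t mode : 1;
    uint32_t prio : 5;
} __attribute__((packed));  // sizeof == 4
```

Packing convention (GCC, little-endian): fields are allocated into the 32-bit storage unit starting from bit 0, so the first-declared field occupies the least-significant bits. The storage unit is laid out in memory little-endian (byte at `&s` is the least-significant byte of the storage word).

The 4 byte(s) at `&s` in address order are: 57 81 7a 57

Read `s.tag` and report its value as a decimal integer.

42

[0]=0x57 [1]=0x81 [2]=0x7a [3]=0x57 (little-endian) → word 0x577a8157
ver [0+:14] = (word>>0) & 0x3fff = 343
tag [14+:6] = (word>>14) & 0x3f = 42  ←
len [20+:2] = (word>>20) & 0x3 = 3
seq [22+:4] = (word>>22) & 0xf = 13
mode [26+:1] = (word>>26) & 0x1 = 1
prio [27+:5] = (word>>27) & 0x1f = 10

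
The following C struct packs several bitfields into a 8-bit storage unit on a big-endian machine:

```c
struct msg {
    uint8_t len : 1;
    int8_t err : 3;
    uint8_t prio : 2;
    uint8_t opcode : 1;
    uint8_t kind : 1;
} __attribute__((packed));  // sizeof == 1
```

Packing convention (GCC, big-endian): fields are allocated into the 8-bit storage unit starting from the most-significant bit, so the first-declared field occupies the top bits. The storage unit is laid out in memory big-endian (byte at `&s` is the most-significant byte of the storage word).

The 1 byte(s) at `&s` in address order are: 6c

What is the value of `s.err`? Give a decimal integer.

[0]=0x6c (big-endian) → word 0x6c
len:1 @ bit 7 → (0x6c>>7)&0x1 = 0x0
err:3 @ bit 4 → (0x6c>>4)&0x7 = 0x6  ←
prio:2 @ bit 2 → (0x6c>>2)&0x3 = 0x3
opcode:1 @ bit 1 → (0x6c>>1)&0x1 = 0x0
kind:1 @ bit 0 → (0x6c>>0)&0x1 = 0x0
err signed 3b, MSB=1: 6 - 8 = -2

-2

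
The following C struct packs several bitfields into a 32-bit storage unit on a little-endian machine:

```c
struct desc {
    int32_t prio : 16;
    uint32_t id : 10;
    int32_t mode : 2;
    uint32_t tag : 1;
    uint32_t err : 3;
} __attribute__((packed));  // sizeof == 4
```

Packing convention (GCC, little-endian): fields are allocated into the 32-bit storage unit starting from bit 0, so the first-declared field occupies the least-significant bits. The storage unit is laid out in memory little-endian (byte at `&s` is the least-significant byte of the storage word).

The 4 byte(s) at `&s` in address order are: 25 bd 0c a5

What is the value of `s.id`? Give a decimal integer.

[0]=0x25 [1]=0xbd [2]=0x0c [3]=0xa5 (little-endian) → word 0xa50cbd25
prio:16 @ bit 0 → (0xa50cbd25>>0)&0xffff = 0xbd25
id:10 @ bit 16 → (0xa50cbd25>>16)&0x3ff = 0x10c  ←
mode:2 @ bit 26 → (0xa50cbd25>>26)&0x3 = 0x1
tag:1 @ bit 28 → (0xa50cbd25>>28)&0x1 = 0x0
err:3 @ bit 29 → (0xa50cbd25>>29)&0x7 = 0x5

268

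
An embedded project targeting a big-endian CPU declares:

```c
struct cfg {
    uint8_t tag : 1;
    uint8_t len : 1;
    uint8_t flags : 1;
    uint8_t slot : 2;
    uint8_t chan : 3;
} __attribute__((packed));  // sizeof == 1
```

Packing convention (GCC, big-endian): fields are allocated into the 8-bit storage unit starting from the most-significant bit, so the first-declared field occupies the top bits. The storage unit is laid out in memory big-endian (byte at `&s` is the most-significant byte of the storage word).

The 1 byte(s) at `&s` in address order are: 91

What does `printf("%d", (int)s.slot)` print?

2

[0]=0x91 (big-endian) → word 0x91
tag:1 @ bit 7 → (0x91>>7)&0x1 = 0x1
len:1 @ bit 6 → (0x91>>6)&0x1 = 0x0
flags:1 @ bit 5 → (0x91>>5)&0x1 = 0x0
slot:2 @ bit 3 → (0x91>>3)&0x3 = 0x2  ←
chan:3 @ bit 0 → (0x91>>0)&0x7 = 0x1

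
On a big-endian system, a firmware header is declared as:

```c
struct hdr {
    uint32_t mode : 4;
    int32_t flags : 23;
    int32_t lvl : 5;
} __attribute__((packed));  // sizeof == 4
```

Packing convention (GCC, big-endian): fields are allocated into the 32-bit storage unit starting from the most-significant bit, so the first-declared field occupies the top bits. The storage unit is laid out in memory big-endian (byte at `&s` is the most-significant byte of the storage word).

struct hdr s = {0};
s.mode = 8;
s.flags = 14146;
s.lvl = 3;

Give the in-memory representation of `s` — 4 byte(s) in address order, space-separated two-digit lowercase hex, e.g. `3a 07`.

[28+:4] mode=8 & 0xf = 0x8; word=0x80000000
[5+:23] flags=14146 & 0x7fffff = 0x3742; word=0x8006e840
[0+:5] lvl=3 & 0x1f = 0x3; word=0x8006e843
word = 0x8006e843 → big-endian bytes:
  [0]=0x80  [1]=0x06  [2]=0xe8  [3]=0x43

80 06 e8 43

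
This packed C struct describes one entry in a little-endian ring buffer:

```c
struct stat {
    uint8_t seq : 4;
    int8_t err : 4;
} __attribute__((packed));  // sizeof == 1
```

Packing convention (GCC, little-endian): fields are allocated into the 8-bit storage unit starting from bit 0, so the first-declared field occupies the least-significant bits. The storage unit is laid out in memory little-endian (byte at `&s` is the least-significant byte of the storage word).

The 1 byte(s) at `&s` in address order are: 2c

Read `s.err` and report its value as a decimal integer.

[0]=0x2c (little-endian) → word 0x2c
seq:4 @ bit 0 → (0x2c>>0)&0xf = 0xc
err:4 @ bit 4 → (0x2c>>4)&0xf = 0x2  ←
err signed 4b, MSB=0: value = 2

2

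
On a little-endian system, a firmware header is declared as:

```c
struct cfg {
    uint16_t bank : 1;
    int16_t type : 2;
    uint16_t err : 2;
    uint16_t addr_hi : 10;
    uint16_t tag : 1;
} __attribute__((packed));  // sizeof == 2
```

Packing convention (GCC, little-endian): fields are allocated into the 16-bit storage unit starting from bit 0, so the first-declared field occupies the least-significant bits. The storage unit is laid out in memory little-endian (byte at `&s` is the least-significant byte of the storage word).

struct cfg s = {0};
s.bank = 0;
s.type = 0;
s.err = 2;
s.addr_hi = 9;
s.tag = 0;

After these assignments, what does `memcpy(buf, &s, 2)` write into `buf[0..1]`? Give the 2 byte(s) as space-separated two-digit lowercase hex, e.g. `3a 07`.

bank:1 = 0 → 0x0 << 0 → word 0x0000
type:2 = 0 → 0x0 << 1 → word 0x0000
err:2 = 2 → 0x2 << 3 → word 0x0010
addr_hi:10 = 9 → 0x9 << 5 → word 0x0130
tag:1 = 0 → 0x0 << 15 → word 0x0130
word = 0x0130 → little-endian bytes:
  [0]=0x30  [1]=0x01

30 01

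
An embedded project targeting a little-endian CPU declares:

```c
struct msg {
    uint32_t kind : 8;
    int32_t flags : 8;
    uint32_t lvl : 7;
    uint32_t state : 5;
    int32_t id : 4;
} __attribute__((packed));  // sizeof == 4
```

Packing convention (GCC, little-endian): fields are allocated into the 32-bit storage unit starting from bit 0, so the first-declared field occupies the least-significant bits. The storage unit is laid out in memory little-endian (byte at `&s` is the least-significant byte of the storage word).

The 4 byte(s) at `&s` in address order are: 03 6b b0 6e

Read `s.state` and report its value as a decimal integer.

[0]=0x03 [1]=0x6b [2]=0xb0 [3]=0x6e (little-endian) → word 0x6eb06b03
kind [0+:8] = (word>>0) & 0xff = 3
flags [8+:8] = (word>>8) & 0xff = 107
lvl [16+:7] = (word>>16) & 0x7f = 48
state [23+:5] = (word>>23) & 0x1f = 29  ←
id [28+:4] = (word>>28) & 0xf = 6

29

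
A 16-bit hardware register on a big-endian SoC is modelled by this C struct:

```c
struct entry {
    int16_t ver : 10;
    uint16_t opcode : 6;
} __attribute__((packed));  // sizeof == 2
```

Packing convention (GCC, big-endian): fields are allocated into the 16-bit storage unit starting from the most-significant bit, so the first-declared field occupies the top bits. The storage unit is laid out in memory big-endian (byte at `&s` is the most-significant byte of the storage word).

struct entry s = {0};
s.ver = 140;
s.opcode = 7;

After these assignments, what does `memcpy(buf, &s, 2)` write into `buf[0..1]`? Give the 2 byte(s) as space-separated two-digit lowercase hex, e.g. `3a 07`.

23 07

[6+:10] ver=140 & 0x3ff = 0x8c; word=0x2300
[0+:6] opcode=7 & 0x3f = 0x7; word=0x2307
word = 0x2307 → big-endian bytes:
  [0]=0x23  [1]=0x07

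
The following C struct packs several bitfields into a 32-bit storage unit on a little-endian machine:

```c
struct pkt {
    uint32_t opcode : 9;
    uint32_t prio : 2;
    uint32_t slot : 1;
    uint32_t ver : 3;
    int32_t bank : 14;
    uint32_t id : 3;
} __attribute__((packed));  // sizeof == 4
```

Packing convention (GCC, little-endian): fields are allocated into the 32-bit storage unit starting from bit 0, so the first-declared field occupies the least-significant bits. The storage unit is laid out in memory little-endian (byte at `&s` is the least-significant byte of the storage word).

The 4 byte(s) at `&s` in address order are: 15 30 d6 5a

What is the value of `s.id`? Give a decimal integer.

2

[0]=0x15 [1]=0x30 [2]=0xd6 [3]=0x5a (little-endian) → word 0x5ad63015
opcode:9 @ bit 0 → (0x5ad63015>>0)&0x1ff = 0x15
prio:2 @ bit 9 → (0x5ad63015>>9)&0x3 = 0x0
slot:1 @ bit 11 → (0x5ad63015>>11)&0x1 = 0x0
ver:3 @ bit 12 → (0x5ad63015>>12)&0x7 = 0x3
bank:14 @ bit 15 → (0x5ad63015>>15)&0x3fff = 0x35ac
id:3 @ bit 29 → (0x5ad63015>>29)&0x7 = 0x2  ←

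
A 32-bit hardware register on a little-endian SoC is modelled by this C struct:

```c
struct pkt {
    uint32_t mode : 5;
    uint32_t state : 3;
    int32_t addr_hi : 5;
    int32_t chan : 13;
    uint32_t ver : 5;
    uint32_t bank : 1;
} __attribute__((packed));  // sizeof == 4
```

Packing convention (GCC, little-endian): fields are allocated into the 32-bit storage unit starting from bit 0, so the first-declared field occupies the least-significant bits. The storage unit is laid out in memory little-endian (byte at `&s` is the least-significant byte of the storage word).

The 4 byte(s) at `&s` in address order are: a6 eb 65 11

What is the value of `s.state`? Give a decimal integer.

5

[0]=0xa6 [1]=0xeb [2]=0x65 [3]=0x11 (little-endian) → word 0x1165eba6
mode [0+:5] = (word>>0) & 0x1f = 6
state [5+:3] = (word>>5) & 0x7 = 5  ←
addr_hi [8+:5] = (word>>8) & 0x1f = 11
chan [13+:13] = (word>>13) & 0x1fff = 2863
ver [26+:5] = (word>>26) & 0x1f = 4
bank [31+:1] = (word>>31) & 0x1 = 0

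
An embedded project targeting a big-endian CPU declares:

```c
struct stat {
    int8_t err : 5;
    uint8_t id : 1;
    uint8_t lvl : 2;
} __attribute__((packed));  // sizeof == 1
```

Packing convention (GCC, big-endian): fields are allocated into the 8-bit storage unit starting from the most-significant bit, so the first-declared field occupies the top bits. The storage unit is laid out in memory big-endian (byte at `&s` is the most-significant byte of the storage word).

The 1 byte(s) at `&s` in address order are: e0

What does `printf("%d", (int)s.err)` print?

[0]=0xe0 (big-endian) → word 0xe0
err:5 @ bit 3 → (0xe0>>3)&0x1f = 0x1c  ←
id:1 @ bit 2 → (0xe0>>2)&0x1 = 0x0
lvl:2 @ bit 0 → (0xe0>>0)&0x3 = 0x0
err signed 5b, MSB=1: 28 - 32 = -4

-4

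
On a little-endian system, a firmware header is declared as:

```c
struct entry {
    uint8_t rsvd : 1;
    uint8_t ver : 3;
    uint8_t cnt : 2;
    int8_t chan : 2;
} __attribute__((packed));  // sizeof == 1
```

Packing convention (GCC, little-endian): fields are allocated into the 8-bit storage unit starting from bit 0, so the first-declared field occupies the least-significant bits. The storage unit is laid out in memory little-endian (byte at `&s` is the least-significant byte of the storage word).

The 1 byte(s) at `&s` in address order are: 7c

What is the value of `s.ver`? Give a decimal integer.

6

[0]=0x7c (little-endian) → word 0x7c
rsvd [0+:1] = (word>>0) & 0x1 = 0
ver [1+:3] = (word>>1) & 0x7 = 6  ←
cnt [4+:2] = (word>>4) & 0x3 = 3
chan [6+:2] = (word>>6) & 0x3 = 1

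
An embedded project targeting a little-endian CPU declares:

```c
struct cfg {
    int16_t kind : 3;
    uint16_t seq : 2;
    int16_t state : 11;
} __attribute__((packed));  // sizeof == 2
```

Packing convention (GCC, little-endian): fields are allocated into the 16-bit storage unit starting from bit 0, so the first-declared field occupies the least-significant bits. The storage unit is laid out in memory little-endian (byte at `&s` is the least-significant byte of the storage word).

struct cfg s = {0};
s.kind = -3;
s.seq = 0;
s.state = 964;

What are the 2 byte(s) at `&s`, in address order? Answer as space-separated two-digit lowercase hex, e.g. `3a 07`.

85 78

[0+:3] kind=-3 & 0x7 = 0x5; word=0x0005
[3+:2] seq=0 & 0x3 = 0x0; word=0x0005
[5+:11] state=964 & 0x7ff = 0x3c4; word=0x7885
word = 0x7885 → little-endian bytes:
  [0]=0x85  [1]=0x78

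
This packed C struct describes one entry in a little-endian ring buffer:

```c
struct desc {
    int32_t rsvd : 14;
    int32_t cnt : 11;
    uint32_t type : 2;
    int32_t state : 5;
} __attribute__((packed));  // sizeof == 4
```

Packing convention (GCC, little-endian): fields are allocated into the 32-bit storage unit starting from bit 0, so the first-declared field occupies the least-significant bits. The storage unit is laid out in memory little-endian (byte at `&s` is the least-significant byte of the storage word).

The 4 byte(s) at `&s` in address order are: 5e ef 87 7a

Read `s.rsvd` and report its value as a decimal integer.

[0]=0x5e [1]=0xef [2]=0x87 [3]=0x7a (little-endian) → word 0x7a87ef5e
rsvd:14 @ bit 0 → (0x7a87ef5e>>0)&0x3fff = 0x2f5e  ←
cnt:11 @ bit 14 → (0x7a87ef5e>>14)&0x7ff = 0x21f
type:2 @ bit 25 → (0x7a87ef5e>>25)&0x3 = 0x1
state:5 @ bit 27 → (0x7a87ef5e>>27)&0x1f = 0xf
rsvd signed 14b, MSB=1: 12126 - 16384 = -4258

-4258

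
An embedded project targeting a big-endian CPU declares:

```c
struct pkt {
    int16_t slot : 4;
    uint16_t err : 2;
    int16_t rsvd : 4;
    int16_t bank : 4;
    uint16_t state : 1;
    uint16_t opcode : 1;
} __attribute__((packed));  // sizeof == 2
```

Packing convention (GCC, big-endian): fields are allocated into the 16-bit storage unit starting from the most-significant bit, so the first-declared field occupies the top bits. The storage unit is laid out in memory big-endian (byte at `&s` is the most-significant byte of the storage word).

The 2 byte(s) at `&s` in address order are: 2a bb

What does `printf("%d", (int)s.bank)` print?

-2

[0]=0x2a [1]=0xbb (big-endian) → word 0x2abb
slot:4 @ bit 12 → (0x2abb>>12)&0xf = 0x2
err:2 @ bit 10 → (0x2abb>>10)&0x3 = 0x2
rsvd:4 @ bit 6 → (0x2abb>>6)&0xf = 0xa
bank:4 @ bit 2 → (0x2abb>>2)&0xf = 0xe  ←
state:1 @ bit 1 → (0x2abb>>1)&0x1 = 0x1
opcode:1 @ bit 0 → (0x2abb>>0)&0x1 = 0x1
bank signed 4b, MSB=1: 14 - 16 = -2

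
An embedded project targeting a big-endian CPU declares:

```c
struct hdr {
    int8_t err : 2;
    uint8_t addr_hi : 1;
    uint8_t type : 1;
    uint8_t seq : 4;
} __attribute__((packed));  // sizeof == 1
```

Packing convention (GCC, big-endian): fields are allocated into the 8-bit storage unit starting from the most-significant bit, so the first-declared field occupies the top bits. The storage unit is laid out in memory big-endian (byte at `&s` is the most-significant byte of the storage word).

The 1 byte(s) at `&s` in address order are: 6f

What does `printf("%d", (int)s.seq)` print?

[0]=0x6f (big-endian) → word 0x6f
err [6+:2] = (word>>6) & 0x3 = 1
addr_hi [5+:1] = (word>>5) & 0x1 = 1
type [4+:1] = (word>>4) & 0x1 = 0
seq [0+:4] = (word>>0) & 0xf = 15  ←

15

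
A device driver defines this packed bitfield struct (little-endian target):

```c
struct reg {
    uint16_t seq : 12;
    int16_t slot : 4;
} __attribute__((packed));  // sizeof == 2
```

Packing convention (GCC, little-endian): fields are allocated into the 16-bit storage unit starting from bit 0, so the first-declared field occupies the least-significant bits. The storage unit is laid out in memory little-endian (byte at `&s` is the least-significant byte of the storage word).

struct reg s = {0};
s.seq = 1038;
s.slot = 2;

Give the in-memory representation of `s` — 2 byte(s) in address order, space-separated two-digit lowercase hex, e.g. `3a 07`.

seq (12b) val=1038 bits=0x40e at bit 0: 0x040e
slot (4b) val=2 bits=0x2 at bit 12: 0x240e
word = 0x240e → little-endian bytes:
  [0]=0x0e  [1]=0x24

0e 24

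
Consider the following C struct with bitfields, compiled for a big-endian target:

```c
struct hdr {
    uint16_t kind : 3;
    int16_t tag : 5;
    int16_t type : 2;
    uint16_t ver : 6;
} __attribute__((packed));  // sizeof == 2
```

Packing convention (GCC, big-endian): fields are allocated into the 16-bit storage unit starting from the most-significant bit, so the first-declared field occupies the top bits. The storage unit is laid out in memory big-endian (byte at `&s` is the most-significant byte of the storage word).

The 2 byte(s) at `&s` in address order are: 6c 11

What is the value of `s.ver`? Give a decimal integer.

17

[0]=0x6c [1]=0x11 (big-endian) → word 0x6c11
kind [13+:3] = (word>>13) & 0x7 = 3
tag [8+:5] = (word>>8) & 0x1f = 12
type [6+:2] = (word>>6) & 0x3 = 0
ver [0+:6] = (word>>0) & 0x3f = 17  ←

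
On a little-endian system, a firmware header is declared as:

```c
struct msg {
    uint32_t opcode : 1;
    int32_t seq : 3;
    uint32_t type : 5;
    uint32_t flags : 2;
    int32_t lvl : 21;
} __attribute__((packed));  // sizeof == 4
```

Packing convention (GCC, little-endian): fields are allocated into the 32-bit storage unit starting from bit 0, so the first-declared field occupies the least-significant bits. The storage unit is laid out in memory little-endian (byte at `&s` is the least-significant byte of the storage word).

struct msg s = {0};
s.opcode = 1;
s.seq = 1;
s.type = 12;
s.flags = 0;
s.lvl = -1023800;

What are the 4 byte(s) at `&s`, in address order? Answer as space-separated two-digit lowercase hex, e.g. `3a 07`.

opcode:1 = 1 → 0x1 << 0 → word 0x00000001
seq:3 = 1 → 0x1 << 1 → word 0x00000003
type:5 = 12 → 0xc << 4 → word 0x000000c3
flags:2 = 0 → 0x0 << 9 → word 0x000000c3
lvl:21 = -1023800 → 0x1060c8 << 11 → word 0x830640c3
word = 0x830640c3 → little-endian bytes:
  [0]=0xc3  [1]=0x40  [2]=0x06  [3]=0x83

c3 40 06 83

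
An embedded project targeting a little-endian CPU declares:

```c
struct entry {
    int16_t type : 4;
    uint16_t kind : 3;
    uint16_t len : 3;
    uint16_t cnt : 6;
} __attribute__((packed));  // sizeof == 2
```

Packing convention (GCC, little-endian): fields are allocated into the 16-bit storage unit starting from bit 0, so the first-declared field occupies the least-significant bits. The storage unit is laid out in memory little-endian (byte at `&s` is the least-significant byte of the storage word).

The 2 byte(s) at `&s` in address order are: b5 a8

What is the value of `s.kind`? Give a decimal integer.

[0]=0xb5 [1]=0xa8 (little-endian) → word 0xa8b5
type:4 @ bit 0 → (0xa8b5>>0)&0xf = 0x5
kind:3 @ bit 4 → (0xa8b5>>4)&0x7 = 0x3  ←
len:3 @ bit 7 → (0xa8b5>>7)&0x7 = 0x1
cnt:6 @ bit 10 → (0xa8b5>>10)&0x3f = 0x2a

3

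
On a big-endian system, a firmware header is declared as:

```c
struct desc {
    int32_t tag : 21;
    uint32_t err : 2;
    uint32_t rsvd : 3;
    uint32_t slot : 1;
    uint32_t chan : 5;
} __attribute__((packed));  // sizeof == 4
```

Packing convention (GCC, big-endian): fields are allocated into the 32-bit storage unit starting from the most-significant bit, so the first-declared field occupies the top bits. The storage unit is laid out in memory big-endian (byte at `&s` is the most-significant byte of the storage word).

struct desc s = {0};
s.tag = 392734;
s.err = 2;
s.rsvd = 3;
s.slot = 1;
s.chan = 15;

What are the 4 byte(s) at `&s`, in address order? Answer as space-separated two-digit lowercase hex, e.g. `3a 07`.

[11+:21] tag=392734 & 0x1fffff = 0x5fe1e; word=0x2ff0f000
[9+:2] err=2 & 0x3 = 0x2; word=0x2ff0f400
[6+:3] rsvd=3 & 0x7 = 0x3; word=0x2ff0f4c0
[5+:1] slot=1 & 0x1 = 0x1; word=0x2ff0f4e0
[0+:5] chan=15 & 0x1f = 0xf; word=0x2ff0f4ef
word = 0x2ff0f4ef → big-endian bytes:
  [0]=0x2f  [1]=0xf0  [2]=0xf4  [3]=0xef

2f f0 f4 ef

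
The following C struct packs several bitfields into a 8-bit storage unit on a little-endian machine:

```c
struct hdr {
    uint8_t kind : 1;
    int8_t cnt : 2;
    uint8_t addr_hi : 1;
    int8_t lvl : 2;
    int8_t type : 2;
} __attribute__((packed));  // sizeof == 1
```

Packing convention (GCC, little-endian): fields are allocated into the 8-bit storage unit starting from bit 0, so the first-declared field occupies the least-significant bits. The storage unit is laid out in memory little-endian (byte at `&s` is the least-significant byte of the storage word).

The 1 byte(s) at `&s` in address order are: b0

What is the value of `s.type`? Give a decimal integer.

-2

[0]=0xb0 (little-endian) → word 0xb0
kind:1 @ bit 0 → (0xb0>>0)&0x1 = 0x0
cnt:2 @ bit 1 → (0xb0>>1)&0x3 = 0x0
addr_hi:1 @ bit 3 → (0xb0>>3)&0x1 = 0x0
lvl:2 @ bit 4 → (0xb0>>4)&0x3 = 0x3
type:2 @ bit 6 → (0xb0>>6)&0x3 = 0x2  ←
type signed 2b, MSB=1: 2 - 4 = -2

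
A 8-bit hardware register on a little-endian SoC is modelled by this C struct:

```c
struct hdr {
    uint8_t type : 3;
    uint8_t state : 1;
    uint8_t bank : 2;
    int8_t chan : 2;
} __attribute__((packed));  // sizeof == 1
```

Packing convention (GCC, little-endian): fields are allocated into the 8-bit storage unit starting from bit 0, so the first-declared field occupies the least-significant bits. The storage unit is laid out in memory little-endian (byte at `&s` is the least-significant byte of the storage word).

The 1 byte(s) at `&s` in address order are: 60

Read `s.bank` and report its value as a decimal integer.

2

[0]=0x60 (little-endian) → word 0x60
type [0+:3] = (word>>0) & 0x7 = 0
state [3+:1] = (word>>3) & 0x1 = 0
bank [4+:2] = (word>>4) & 0x3 = 2  ←
chan [6+:2] = (word>>6) & 0x3 = 1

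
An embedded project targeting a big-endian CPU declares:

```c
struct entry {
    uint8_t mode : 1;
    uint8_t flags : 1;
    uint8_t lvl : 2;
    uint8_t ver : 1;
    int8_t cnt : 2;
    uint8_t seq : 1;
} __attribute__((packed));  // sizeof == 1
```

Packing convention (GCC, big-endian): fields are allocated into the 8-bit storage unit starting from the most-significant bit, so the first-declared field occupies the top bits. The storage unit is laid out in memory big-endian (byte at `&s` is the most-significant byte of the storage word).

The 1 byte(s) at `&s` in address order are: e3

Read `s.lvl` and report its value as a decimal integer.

[0]=0xe3 (big-endian) → word 0xe3
mode:1 @ bit 7 → (0xe3>>7)&0x1 = 0x1
flags:1 @ bit 6 → (0xe3>>6)&0x1 = 0x1
lvl:2 @ bit 4 → (0xe3>>4)&0x3 = 0x2  ←
ver:1 @ bit 3 → (0xe3>>3)&0x1 = 0x0
cnt:2 @ bit 1 → (0xe3>>1)&0x3 = 0x1
seq:1 @ bit 0 → (0xe3>>0)&0x1 = 0x1

2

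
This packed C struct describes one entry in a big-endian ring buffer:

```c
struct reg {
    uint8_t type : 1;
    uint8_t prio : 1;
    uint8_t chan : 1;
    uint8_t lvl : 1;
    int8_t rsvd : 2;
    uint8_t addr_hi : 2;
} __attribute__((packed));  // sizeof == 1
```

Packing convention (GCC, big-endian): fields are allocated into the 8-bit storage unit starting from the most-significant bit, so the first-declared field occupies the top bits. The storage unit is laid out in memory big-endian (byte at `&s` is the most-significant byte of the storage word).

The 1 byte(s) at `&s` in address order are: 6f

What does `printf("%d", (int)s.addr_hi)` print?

[0]=0x6f (big-endian) → word 0x6f
type:1 @ bit 7 → (0x6f>>7)&0x1 = 0x0
prio:1 @ bit 6 → (0x6f>>6)&0x1 = 0x1
chan:1 @ bit 5 → (0x6f>>5)&0x1 = 0x1
lvl:1 @ bit 4 → (0x6f>>4)&0x1 = 0x0
rsvd:2 @ bit 2 → (0x6f>>2)&0x3 = 0x3
addr_hi:2 @ bit 0 → (0x6f>>0)&0x3 = 0x3  ←

3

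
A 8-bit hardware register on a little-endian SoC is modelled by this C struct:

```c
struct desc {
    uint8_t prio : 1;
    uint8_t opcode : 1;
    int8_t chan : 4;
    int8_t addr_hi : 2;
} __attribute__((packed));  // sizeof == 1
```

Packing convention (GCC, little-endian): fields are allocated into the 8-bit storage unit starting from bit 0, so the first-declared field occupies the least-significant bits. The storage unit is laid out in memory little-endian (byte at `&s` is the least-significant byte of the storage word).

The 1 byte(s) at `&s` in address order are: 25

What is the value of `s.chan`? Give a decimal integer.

[0]=0x25 (little-endian) → word 0x25
prio [0+:1] = (word>>0) & 0x1 = 1
opcode [1+:1] = (word>>1) & 0x1 = 0
chan [2+:4] = (word>>2) & 0xf = 9  ←
addr_hi [6+:2] = (word>>6) & 0x3 = 0
chan signed 4b, MSB=1: 9 - 16 = -7

-7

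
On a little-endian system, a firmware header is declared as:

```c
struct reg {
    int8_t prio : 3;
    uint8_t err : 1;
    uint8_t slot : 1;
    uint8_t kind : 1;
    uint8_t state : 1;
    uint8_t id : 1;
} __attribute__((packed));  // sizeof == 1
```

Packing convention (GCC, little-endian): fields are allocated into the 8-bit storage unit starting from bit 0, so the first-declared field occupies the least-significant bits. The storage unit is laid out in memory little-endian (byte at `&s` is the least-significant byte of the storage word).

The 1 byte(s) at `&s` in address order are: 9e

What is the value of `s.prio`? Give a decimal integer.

[0]=0x9e (little-endian) → word 0x9e
prio [0+:3] = (word>>0) & 0x7 = 6  ←
err [3+:1] = (word>>3) & 0x1 = 1
slot [4+:1] = (word>>4) & 0x1 = 1
kind [5+:1] = (word>>5) & 0x1 = 0
state [6+:1] = (word>>6) & 0x1 = 0
id [7+:1] = (word>>7) & 0x1 = 1
prio signed 3b, MSB=1: 6 - 8 = -2

-2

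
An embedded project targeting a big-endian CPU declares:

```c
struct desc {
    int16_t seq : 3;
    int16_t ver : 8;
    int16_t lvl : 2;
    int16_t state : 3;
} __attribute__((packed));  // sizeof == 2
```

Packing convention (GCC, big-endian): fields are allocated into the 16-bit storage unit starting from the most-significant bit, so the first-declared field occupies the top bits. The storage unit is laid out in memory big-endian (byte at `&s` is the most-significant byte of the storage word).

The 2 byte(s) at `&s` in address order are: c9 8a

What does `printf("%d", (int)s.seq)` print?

[0]=0xc9 [1]=0x8a (big-endian) → word 0xc98a
seq:3 @ bit 13 → (0xc98a>>13)&0x7 = 0x6  ←
ver:8 @ bit 5 → (0xc98a>>5)&0xff = 0x4c
lvl:2 @ bit 3 → (0xc98a>>3)&0x3 = 0x1
state:3 @ bit 0 → (0xc98a>>0)&0x7 = 0x2
seq signed 3b, MSB=1: 6 - 8 = -2

-2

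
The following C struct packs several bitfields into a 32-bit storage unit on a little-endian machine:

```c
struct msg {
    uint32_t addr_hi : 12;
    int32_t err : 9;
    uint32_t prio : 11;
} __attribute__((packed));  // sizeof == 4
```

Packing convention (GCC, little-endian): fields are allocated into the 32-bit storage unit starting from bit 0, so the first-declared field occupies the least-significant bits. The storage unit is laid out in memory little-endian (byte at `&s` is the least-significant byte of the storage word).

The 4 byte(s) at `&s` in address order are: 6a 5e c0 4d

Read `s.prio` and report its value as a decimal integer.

[0]=0x6a [1]=0x5e [2]=0xc0 [3]=0x4d (little-endian) → word 0x4dc05e6a
addr_hi:12 @ bit 0 → (0x4dc05e6a>>0)&0xfff = 0xe6a
err:9 @ bit 12 → (0x4dc05e6a>>12)&0x1ff = 0x5
prio:11 @ bit 21 → (0x4dc05e6a>>21)&0x7ff = 0x26e  ←

622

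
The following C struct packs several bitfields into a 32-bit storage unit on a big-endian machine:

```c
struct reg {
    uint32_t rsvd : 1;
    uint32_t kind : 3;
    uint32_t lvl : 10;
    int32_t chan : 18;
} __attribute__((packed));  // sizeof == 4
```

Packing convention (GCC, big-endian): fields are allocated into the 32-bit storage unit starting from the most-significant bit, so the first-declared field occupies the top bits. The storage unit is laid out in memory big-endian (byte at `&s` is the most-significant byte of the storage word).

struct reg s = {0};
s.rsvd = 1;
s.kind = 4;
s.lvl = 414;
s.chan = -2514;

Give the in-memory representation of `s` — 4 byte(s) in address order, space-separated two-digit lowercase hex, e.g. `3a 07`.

rsvd (1b) val=1 bits=0x1 at bit 31: 0x80000000
kind (3b) val=4 bits=0x4 at bit 28: 0xc0000000
lvl (10b) val=414 bits=0x19e at bit 18: 0xc6780000
chan (18b) val=-2514 bits=0x3f62e at bit 0: 0xc67bf62e
word = 0xc67bf62e → big-endian bytes:
  [0]=0xc6  [1]=0x7b  [2]=0xf6  [3]=0x2e

c6 7b f6 2e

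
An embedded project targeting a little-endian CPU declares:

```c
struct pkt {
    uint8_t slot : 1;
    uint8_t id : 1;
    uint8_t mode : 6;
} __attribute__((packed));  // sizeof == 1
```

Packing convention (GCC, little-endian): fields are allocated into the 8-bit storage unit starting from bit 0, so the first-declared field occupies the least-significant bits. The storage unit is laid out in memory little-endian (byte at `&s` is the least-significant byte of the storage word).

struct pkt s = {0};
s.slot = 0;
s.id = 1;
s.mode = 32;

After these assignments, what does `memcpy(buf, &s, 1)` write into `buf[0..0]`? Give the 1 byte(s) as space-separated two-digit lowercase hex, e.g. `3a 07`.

slot (1b) val=0 bits=0x0 at bit 0: 0x00
id (1b) val=1 bits=0x1 at bit 1: 0x02
mode (6b) val=32 bits=0x20 at bit 2: 0x82
word = 0x82 → little-endian bytes:
  [0]=0x82

82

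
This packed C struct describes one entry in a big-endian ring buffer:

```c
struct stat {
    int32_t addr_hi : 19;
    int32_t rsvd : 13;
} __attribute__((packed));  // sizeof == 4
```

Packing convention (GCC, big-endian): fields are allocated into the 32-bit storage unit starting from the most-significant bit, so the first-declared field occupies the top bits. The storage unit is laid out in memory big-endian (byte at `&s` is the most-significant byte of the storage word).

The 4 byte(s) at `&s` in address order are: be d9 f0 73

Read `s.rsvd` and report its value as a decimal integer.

[0]=0xbe [1]=0xd9 [2]=0xf0 [3]=0x73 (big-endian) → word 0xbed9f073
addr_hi:19 @ bit 13 → (0xbed9f073>>13)&0x7ffff = 0x5f6cf
rsvd:13 @ bit 0 → (0xbed9f073>>0)&0x1fff = 0x1073  ←
rsvd signed 13b, MSB=1: 4211 - 8192 = -3981

-3981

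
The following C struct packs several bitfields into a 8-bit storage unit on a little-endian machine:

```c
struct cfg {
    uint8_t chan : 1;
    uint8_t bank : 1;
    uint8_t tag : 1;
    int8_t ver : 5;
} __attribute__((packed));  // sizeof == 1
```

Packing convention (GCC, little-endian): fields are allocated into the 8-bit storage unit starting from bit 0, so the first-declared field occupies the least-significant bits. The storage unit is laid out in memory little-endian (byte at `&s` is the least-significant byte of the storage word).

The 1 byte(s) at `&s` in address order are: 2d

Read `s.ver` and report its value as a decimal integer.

[0]=0x2d (little-endian) → word 0x2d
chan [0+:1] = (word>>0) & 0x1 = 1
bank [1+:1] = (word>>1) & 0x1 = 0
tag [2+:1] = (word>>2) & 0x1 = 1
ver [3+:5] = (word>>3) & 0x1f = 5  ←
ver signed 5b, MSB=0: value = 5

5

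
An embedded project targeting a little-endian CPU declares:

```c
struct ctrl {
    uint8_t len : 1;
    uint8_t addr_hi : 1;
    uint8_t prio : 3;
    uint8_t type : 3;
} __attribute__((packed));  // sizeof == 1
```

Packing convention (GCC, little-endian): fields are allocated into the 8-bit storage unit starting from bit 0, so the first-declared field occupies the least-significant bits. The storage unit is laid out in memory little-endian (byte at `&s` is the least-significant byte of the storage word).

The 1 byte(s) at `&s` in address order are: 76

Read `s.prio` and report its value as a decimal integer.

[0]=0x76 (little-endian) → word 0x76
len [0+:1] = (word>>0) & 0x1 = 0
addr_hi [1+:1] = (word>>1) & 0x1 = 1
prio [2+:3] = (word>>2) & 0x7 = 5  ←
type [5+:3] = (word>>5) & 0x7 = 3

5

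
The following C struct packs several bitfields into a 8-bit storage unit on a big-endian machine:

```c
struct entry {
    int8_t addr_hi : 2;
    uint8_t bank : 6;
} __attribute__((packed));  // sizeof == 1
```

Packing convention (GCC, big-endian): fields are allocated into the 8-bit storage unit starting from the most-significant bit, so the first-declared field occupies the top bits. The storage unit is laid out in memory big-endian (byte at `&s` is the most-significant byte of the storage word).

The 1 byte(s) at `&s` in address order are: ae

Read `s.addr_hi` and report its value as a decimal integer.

-2

[0]=0xae (big-endian) → word 0xae
addr_hi [6+:2] = (word>>6) & 0x3 = 2  ←
bank [0+:6] = (word>>0) & 0x3f = 46
addr_hi signed 2b, MSB=1: 2 - 4 = -2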